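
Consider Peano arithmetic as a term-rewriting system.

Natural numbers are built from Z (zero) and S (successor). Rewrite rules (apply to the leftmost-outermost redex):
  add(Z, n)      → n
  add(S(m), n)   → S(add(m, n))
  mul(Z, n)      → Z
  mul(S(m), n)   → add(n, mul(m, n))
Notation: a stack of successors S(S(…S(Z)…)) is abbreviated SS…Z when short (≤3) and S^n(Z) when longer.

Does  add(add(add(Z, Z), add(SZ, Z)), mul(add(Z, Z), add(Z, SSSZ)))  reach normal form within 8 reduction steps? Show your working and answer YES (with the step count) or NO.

  start: add(add(add(Z, Z), add(SZ, Z)), mul(add(Z, Z), add(Z, SSSZ)))
  step 1: add(add(Z, add(SZ, Z)), mul(add(Z, Z), add(Z, SSSZ)))
  step 2: add(add(SZ, Z), mul(add(Z, Z), add(Z, SSSZ)))
  step 3: add(S(add(Z, Z)), mul(add(Z, Z), add(Z, SSSZ)))
  step 4: S(add(add(Z, Z), mul(add(Z, Z), add(Z, SSSZ))))
  step 5: S(add(Z, mul(add(Z, Z), add(Z, SSSZ))))
  step 6: S(mul(add(Z, Z), add(Z, SSSZ)))
  step 7: S(mul(Z, add(Z, SSSZ)))
  step 8: SZ

Answer: YES — reaches normal form SZ in 8 ≤ 8 steps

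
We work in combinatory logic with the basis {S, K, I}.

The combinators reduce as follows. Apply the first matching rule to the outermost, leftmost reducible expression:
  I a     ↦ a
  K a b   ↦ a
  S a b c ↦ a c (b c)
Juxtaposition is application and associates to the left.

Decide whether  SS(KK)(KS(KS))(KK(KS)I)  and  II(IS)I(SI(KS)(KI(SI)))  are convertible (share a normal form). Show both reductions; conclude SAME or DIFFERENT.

Term A:
  start: SS(KK)(KS(KS))(KK(KS)I)
  step 1: S(KS(KS))(KK(KS(KS)))(KK(KS)I)
  step 2: KS(KS)(KK(KS)I)(KK(KS(KS))(KK(KS)I))
  step 3: S(KK(KS)I)(KK(KS(KS))(KK(KS)I))
  step 4: S(KI)(KK(KS(KS))(KK(KS)I))
  step 5: S(KI)(K(KK(KS)I))
  step 6: S(KI)(K(KI))

Term B:
  start: II(IS)I(SI(KS)(KI(SI)))
  step 1: I(IS)I(SI(KS)(KI(SI)))
  step 2: ISI(SI(KS)(KI(SI)))
  step 3: SI(SI(KS)(KI(SI)))
  step 4: SI(I(KI(SI))(KS(KI(SI))))
  step 5: SI(KI(SI)(KS(KI(SI))))
  step 6: SI(I(KS(KI(SI))))
  step 7: SI(KS(KI(SI)))
  step 8: SIS

Answer: DIFFERENT — A ⇓ S(KI)(K(KI)), B ⇓ SIS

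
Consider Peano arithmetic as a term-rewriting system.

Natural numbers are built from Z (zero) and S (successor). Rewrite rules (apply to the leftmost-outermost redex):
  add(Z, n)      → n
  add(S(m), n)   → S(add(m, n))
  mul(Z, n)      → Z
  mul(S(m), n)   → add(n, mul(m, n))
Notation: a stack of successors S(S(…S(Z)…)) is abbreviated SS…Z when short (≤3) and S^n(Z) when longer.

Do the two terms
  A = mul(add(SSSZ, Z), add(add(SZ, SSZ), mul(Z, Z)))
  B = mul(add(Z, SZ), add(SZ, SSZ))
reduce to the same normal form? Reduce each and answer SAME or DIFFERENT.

Term A:
  start: mul(add(SSSZ, Z), add(add(SZ, SSZ), mul(Z, Z)))
  [1] mul(S(add(SSZ, Z)), add(add(SZ, SSZ), mul(Z, Z)))
  [2] add(add(add(SZ, SSZ), mul(Z, Z)), mul(add(SSZ, Z), add(add(SZ, SSZ), mul(Z, Z))))
  [3] add(add(S(add(Z, SSZ)), mul(Z, Z)), mul(add(SSZ, Z), add(add(SZ, SSZ), mul(Z, Z))))
  [4] add(S(add(add(Z, SSZ), mul(Z, Z))), mul(add(SSZ, Z), add(add(SZ, SSZ), mul(Z, Z))))
  [5] S(add(add(add(Z, SSZ), mul(Z, Z)), mul(add(SSZ, Z), add(add(SZ, SSZ), mul(Z, Z)))))
  [6] S(add(add(SSZ, mul(Z, Z)), mul(add(SSZ, Z), add(add(SZ, SSZ), mul(Z, Z)))))
  [7] S(add(S(add(SZ, mul(Z, Z))), mul(add(SSZ, Z), add(add(SZ, SSZ), mul(Z, Z)))))
  [8] S(S(add(add(SZ, mul(Z, Z)), mul(add(SSZ, Z), add(add(SZ, SSZ), mul(Z, Z))))))
  [9] S(S(add(S(add(Z, mul(Z, Z))), mul(add(SSZ, Z), add(add(SZ, SSZ), mul(Z, Z))))))
  [10] S(S(S(add(add(Z, mul(Z, Z)), mul(add(SSZ, Z), add(add(SZ, SSZ), mul(Z, Z)))))))
  [11] S(S(S(add(mul(Z, Z), mul(add(SSZ, Z), add(add(SZ, SSZ), mul(Z, Z)))))))
  [12] S(S(S(add(Z, mul(add(SSZ, Z), add(add(SZ, SSZ), mul(Z, Z)))))))
  [13] S(S(S(mul(add(SSZ, Z), add(add(SZ, SSZ), mul(Z, Z))))))
  [14] S(S(S(mul(S(add(SZ, Z)), add(add(SZ, SSZ), mul(Z, Z))))))
  [15] S(S(S(add(add(add(SZ, SSZ), mul(Z, Z)), mul(add(SZ, Z), add(add(SZ, SSZ), mul(Z, Z)))))))
  [16] S(S(S(add(add(S(add(Z, SSZ)), mul(Z, Z)), mul(add(SZ, Z), add(add(SZ, SSZ), mul(Z, Z)))))))
  [17] S(S(S(add(S(add(add(Z, SSZ), mul(Z, Z))), mul(add(SZ, Z), add(add(SZ, SSZ), mul(Z, Z)))))))
  [18] S(S(S(S(add(add(add(Z, SSZ), mul(Z, Z)), mul(add(SZ, Z), add(add(SZ, SSZ), mul(Z, Z))))))))
  [19] S(S(S(S(add(add(SSZ, mul(Z, Z)), mul(add(SZ, Z), add(add(SZ, SSZ), mul(Z, Z))))))))
  [20] S(S(S(S(add(S(add(SZ, mul(Z, Z))), mul(add(SZ, Z), add(add(SZ, SSZ), mul(Z, Z))))))))
  [21] S(S(S(S(S(add(add(SZ, mul(Z, Z)), mul(add(SZ, Z), add(add(SZ, SSZ), mul(Z, Z)))))))))
  [22] S(S(S(S(S(add(S(add(Z, mul(Z, Z))), mul(add(SZ, Z), add(add(SZ, SSZ), mul(Z, Z)))))))))
  [23] S(S(S(S(S(S(add(add(Z, mul(Z, Z)), mul(add(SZ, Z), add(add(SZ, SSZ), mul(Z, Z))))))))))
  [24] S(S(S(S(S(S(add(mul(Z, Z), mul(add(SZ, Z), add(add(SZ, SSZ), mul(Z, Z))))))))))
  [25] S(S(S(S(S(S(add(Z, mul(add(SZ, Z), add(add(SZ, SSZ), mul(Z, Z))))))))))
  [26] S(S(S(S(S(S(mul(add(SZ, Z), add(add(SZ, SSZ), mul(Z, Z)))))))))
  [27] S(S(S(S(S(S(mul(S(add(Z, Z)), add(add(SZ, SSZ), mul(Z, Z)))))))))
  [28] S(S(S(S(S(S(add(add(add(SZ, SSZ), mul(Z, Z)), mul(add(Z, Z), add(add(SZ, SSZ), mul(Z, Z))))))))))
  [29] S(S(S(S(S(S(add(add(S(add(Z, SSZ)), mul(Z, Z)), mul(add(Z, Z), add(add(SZ, SSZ), mul(Z, Z))))))))))
  [30] S(S(S(S(S(S(add(S(add(add(Z, SSZ), mul(Z, Z))), mul(add(Z, Z), add(add(SZ, SSZ), mul(Z, Z))))))))))
  [31] S(S(S(S(S(S(S(add(add(add(Z, SSZ), mul(Z, Z)), mul(add(Z, Z), add(add(SZ, SSZ), mul(Z, Z)))))))))))
  [32] S(S(S(S(S(S(S(add(add(SSZ, mul(Z, Z)), mul(add(Z, Z), add(add(SZ, SSZ), mul(Z, Z)))))))))))
  [33] S(S(S(S(S(S(S(add(S(add(SZ, mul(Z, Z))), mul(add(Z, Z), add(add(SZ, SSZ), mul(Z, Z)))))))))))
  [34] S(S(S(S(S(S(S(S(add(add(SZ, mul(Z, Z)), mul(add(Z, Z), add(add(SZ, SSZ), mul(Z, Z))))))))))))
  [35] S(S(S(S(S(S(S(S(add(S(add(Z, mul(Z, Z))), mul(add(Z, Z), add(add(SZ, SSZ), mul(Z, Z))))))))))))
  [36] S(S(S(S(S(S(S(S(S(add(add(Z, mul(Z, Z)), mul(add(Z, Z), add(add(SZ, SSZ), mul(Z, Z)))))))))))))
  [37] S(S(S(S(S(S(S(S(S(add(mul(Z, Z), mul(add(Z, Z), add(add(SZ, SSZ), mul(Z, Z)))))))))))))
  [38] S(S(S(S(S(S(S(S(S(add(Z, mul(add(Z, Z), add(add(SZ, SSZ), mul(Z, Z)))))))))))))
  [39] S(S(S(S(S(S(S(S(S(mul(add(Z, Z), add(add(SZ, SSZ), mul(Z, Z))))))))))))
  [40] S(S(S(S(S(S(S(S(S(mul(Z, add(add(SZ, SSZ), mul(Z, Z))))))))))))
  [41] S^9(Z)

Term B:
  start: mul(add(Z, SZ), add(SZ, SSZ))
  [1] mul(SZ, add(SZ, SSZ))
  [2] add(add(SZ, SSZ), mul(Z, add(SZ, SSZ)))
  [3] add(S(add(Z, SSZ)), mul(Z, add(SZ, SSZ)))
  [4] S(add(add(Z, SSZ), mul(Z, add(SZ, SSZ))))
  [5] S(add(SSZ, mul(Z, add(SZ, SSZ))))
  [6] S(S(add(SZ, mul(Z, add(SZ, SSZ)))))
  [7] S(S(S(add(Z, mul(Z, add(SZ, SSZ))))))
  [8] S(S(S(mul(Z, add(SZ, SSZ)))))
  [9] SSSZ

Answer: DIFFERENT — A ⇓ S^9(Z), B ⇓ SSSZ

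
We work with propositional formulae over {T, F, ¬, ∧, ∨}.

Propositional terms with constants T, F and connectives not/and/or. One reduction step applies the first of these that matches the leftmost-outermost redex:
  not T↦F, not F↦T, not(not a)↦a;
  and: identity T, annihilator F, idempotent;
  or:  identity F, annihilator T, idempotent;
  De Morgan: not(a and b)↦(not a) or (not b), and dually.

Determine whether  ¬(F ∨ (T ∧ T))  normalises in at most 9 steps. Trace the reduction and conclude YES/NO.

  start: ¬(F ∨ (T ∧ T))
  →1  ¬F ∧ ¬(T ∧ T)
  →2  T ∧ ¬(T ∧ T)
  →3  ¬(T ∧ T)
  →4  ¬T ∨ ¬T
  →5  ¬T
  →6  F

Answer: YES — reaches normal form F in 6 ≤ 9 steps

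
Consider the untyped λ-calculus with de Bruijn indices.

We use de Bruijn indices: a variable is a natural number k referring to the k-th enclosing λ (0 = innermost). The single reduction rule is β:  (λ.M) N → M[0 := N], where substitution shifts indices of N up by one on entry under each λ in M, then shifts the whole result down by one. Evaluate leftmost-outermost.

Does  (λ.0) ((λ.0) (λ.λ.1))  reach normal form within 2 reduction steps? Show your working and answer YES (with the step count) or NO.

Answer: YES — reaches normal form λ.λ.1 in 2 ≤ 2 steps

Reduction:
  start: (λ.0) ((λ.0) (λ.λ.1))
  →1  (λ.0) (λ.λ.1)
  →2  λ.λ.1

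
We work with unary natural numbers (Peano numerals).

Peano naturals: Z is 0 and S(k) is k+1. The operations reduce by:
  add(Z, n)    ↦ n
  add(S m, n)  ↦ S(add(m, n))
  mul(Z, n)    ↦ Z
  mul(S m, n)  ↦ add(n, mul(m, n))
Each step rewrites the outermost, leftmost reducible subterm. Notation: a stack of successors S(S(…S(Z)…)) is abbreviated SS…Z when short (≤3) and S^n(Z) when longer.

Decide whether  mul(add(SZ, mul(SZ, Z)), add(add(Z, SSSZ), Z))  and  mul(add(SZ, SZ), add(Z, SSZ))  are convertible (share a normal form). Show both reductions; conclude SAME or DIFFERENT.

Answer: DIFFERENT — A ⇓ SSSZ, B ⇓ S^4(Z)

Reduction:
Term A:
  start: mul(add(SZ, mul(SZ, Z)), add(add(Z, SSSZ), Z))
  step 1: mul(S(add(Z, mul(SZ, Z))), add(add(Z, SSSZ), Z))
  step 2: add(add(add(Z, SSSZ), Z), mul(add(Z, mul(SZ, Z)), add(add(Z, SSSZ), Z)))
  step 3: add(add(SSSZ, Z), mul(add(Z, mul(SZ, Z)), add(add(Z, SSSZ), Z)))
  step 4: add(S(add(SSZ, Z)), mul(add(Z, mul(SZ, Z)), add(add(Z, SSSZ), Z)))
  step 5: S(add(add(SSZ, Z), mul(add(Z, mul(SZ, Z)), add(add(Z, SSSZ), Z))))
  step 6: S(add(S(add(SZ, Z)), mul(add(Z, mul(SZ, Z)), add(add(Z, SSSZ), Z))))
  step 7: S(S(add(add(SZ, Z), mul(add(Z, mul(SZ, Z)), add(add(Z, SSSZ), Z)))))
  step 8: S(S(add(S(add(Z, Z)), mul(add(Z, mul(SZ, Z)), add(add(Z, SSSZ), Z)))))
  step 9: S(S(S(add(add(Z, Z), mul(add(Z, mul(SZ, Z)), add(add(Z, SSSZ), Z))))))
  step 10: S(S(S(add(Z, mul(add(Z, mul(SZ, Z)), add(add(Z, SSSZ), Z))))))
  step 11: S(S(S(mul(add(Z, mul(SZ, Z)), add(add(Z, SSSZ), Z)))))
  step 12: S(S(S(mul(mul(SZ, Z), add(add(Z, SSSZ), Z)))))
  step 13: S(S(S(mul(add(Z, mul(Z, Z)), add(add(Z, SSSZ), Z)))))
  step 14: S(S(S(mul(mul(Z, Z), add(add(Z, SSSZ), Z)))))
  step 15: S(S(S(mul(Z, add(add(Z, SSSZ), Z)))))
  step 16: SSSZ

Term B:
  start: mul(add(SZ, SZ), add(Z, SSZ))
  step 1: mul(S(add(Z, SZ)), add(Z, SSZ))
  step 2: add(add(Z, SSZ), mul(add(Z, SZ), add(Z, SSZ)))
  step 3: add(SSZ, mul(add(Z, SZ), add(Z, SSZ)))
  step 4: S(add(SZ, mul(add(Z, SZ), add(Z, SSZ))))
  step 5: S(S(add(Z, mul(add(Z, SZ), add(Z, SSZ)))))
  step 6: S(S(mul(add(Z, SZ), add(Z, SSZ))))
  step 7: S(S(mul(SZ, add(Z, SSZ))))
  step 8: S(S(add(add(Z, SSZ), mul(Z, add(Z, SSZ)))))
  step 9: S(S(add(SSZ, mul(Z, add(Z, SSZ)))))
  step 10: S(S(S(add(SZ, mul(Z, add(Z, SSZ))))))
  step 11: S(S(S(S(add(Z, mul(Z, add(Z, SSZ)))))))
  step 12: S(S(S(S(mul(Z, add(Z, SSZ))))))
  step 13: S^4(Z)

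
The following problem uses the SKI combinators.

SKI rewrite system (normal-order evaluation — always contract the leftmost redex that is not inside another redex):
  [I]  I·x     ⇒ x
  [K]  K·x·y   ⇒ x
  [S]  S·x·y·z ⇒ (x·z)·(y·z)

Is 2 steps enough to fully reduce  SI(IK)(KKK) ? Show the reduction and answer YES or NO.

  start: SI(IK)(KKK)
  →1  I(KKK)(IK(KKK))
  →2  KKK(IK(KKK))

Answer: NO — after 2 steps the term is KKK(IK(KKK)), not yet normal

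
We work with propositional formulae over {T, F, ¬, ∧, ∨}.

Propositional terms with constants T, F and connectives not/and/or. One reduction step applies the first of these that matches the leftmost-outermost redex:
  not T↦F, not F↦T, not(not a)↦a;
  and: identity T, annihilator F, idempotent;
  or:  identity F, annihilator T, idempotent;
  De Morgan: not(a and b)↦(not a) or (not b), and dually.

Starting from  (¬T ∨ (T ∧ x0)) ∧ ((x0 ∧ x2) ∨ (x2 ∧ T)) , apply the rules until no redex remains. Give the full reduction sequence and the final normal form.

  start: (¬T ∨ (T ∧ x0)) ∧ ((x0 ∧ x2) ∨ (x2 ∧ T))
  [1] (F ∨ (T ∧ x0)) ∧ ((x0 ∧ x2) ∨ (x2 ∧ T))
  [2] (T ∧ x0) ∧ ((x0 ∧ x2) ∨ (x2 ∧ T))
  [3] x0 ∧ ((x0 ∧ x2) ∨ (x2 ∧ T))
  [4] x0 ∧ ((x0 ∧ x2) ∨ x2)

Answer: normal form = x0 ∧ ((x0 ∧ x2) ∨ x2)  (in 4 steps)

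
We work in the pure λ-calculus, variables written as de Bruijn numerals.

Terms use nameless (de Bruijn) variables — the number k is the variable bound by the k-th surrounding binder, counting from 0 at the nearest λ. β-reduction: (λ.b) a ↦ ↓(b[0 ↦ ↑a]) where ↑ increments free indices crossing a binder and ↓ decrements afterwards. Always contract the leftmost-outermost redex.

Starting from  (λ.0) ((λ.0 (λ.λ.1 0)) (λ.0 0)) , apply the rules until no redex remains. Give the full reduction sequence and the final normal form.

Answer: normal form = λ.λ.1 0  (in 5 steps)

Derivation:
  start: (λ.0) ((λ.0 (λ.λ.1 0)) (λ.0 0))
  →1  (λ.0 (λ.λ.1 0)) (λ.0 0)
  →2  (λ.0 0) (λ.λ.1 0)
  →3  (λ.λ.1 0) (λ.λ.1 0)
  →4  λ.(λ.λ.1 0) 0
  →5  λ.λ.1 0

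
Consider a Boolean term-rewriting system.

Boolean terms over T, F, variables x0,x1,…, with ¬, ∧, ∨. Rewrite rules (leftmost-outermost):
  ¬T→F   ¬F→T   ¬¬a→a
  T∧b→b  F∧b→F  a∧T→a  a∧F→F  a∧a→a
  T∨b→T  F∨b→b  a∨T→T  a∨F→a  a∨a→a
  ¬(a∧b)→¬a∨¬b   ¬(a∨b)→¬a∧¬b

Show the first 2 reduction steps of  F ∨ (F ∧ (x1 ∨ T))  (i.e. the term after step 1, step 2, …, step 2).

  start: F ∨ (F ∧ (x1 ∨ T))
  →1  F ∧ (x1 ∨ T)
  →2  F

Answer: after 2 steps: F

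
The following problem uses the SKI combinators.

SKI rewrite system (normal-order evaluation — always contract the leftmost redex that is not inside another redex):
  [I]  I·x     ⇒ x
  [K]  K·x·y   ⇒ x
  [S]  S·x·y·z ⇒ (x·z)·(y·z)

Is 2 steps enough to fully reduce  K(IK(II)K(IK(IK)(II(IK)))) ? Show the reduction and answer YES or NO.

Answer: NO — after 2 steps the term is K(II(IK(IK)(II(IK)))), not yet normal

Working:
  start: K(IK(II)K(IK(IK)(II(IK))))
  →1  K(K(II)K(IK(IK)(II(IK))))
  →2  K(II(IK(IK)(II(IK))))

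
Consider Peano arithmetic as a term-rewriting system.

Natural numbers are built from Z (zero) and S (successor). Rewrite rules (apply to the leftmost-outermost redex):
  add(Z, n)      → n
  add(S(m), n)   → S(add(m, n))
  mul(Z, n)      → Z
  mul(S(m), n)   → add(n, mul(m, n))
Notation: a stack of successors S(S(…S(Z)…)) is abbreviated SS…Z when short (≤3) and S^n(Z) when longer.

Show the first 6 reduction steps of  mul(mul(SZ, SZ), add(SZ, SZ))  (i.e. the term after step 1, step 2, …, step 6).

  start: mul(mul(SZ, SZ), add(SZ, SZ))
  →1  mul(add(SZ, mul(Z, SZ)), add(SZ, SZ))
  →2  mul(S(add(Z, mul(Z, SZ))), add(SZ, SZ))
  →3  add(add(SZ, SZ), mul(add(Z, mul(Z, SZ)), add(SZ, SZ)))
  →4  add(S(add(Z, SZ)), mul(add(Z, mul(Z, SZ)), add(SZ, SZ)))
  →5  S(add(add(Z, SZ), mul(add(Z, mul(Z, SZ)), add(SZ, SZ))))
  →6  S(add(SZ, mul(add(Z, mul(Z, SZ)), add(SZ, SZ))))

Answer: after 6 steps: S(add(SZ, mul(add(Z, mul(Z, SZ)), add(SZ, SZ))))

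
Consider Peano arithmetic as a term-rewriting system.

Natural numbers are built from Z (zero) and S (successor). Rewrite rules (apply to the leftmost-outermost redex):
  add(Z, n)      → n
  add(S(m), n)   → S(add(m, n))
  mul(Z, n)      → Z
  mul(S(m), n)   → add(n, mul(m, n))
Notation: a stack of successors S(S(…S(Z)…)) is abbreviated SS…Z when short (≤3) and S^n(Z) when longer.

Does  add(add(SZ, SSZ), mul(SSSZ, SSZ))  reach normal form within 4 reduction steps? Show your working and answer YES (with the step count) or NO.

  start: add(add(SZ, SSZ), mul(SSSZ, SSZ))
  step 1: add(S(add(Z, SSZ)), mul(SSSZ, SSZ))
  step 2: S(add(add(Z, SSZ), mul(SSSZ, SSZ)))
  step 3: S(add(SSZ, mul(SSSZ, SSZ)))
  step 4: S(S(add(SZ, mul(SSSZ, SSZ))))

Answer: NO — after 4 steps the term is S(S(add(SZ, mul(SSSZ, SSZ)))), not yet normal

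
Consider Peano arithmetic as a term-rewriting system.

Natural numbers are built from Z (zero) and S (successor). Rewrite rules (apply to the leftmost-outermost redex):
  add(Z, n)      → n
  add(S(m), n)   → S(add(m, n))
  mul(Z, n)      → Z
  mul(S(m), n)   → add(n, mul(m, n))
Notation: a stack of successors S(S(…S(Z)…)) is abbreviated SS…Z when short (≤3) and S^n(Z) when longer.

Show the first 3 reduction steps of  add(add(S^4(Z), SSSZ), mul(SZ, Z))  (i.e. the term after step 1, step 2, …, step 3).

  start: add(add(S^4(Z), SSSZ), mul(SZ, Z))
  step 1: add(S(add(SSSZ, SSSZ)), mul(SZ, Z))
  step 2: S(add(add(SSSZ, SSSZ), mul(SZ, Z)))
  step 3: S(add(S(add(SSZ, SSSZ)), mul(SZ, Z)))

Answer: after 3 steps: S(add(S(add(SSZ, SSSZ)), mul(SZ, Z)))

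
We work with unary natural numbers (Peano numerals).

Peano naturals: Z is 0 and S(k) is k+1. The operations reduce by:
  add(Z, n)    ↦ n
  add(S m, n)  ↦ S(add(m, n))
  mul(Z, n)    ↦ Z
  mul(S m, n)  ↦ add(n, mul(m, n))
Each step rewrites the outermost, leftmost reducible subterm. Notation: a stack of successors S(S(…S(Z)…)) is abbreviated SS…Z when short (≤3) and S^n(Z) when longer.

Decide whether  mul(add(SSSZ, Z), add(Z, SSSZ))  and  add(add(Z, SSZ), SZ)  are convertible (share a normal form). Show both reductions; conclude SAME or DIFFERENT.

Term A:
  start: mul(add(SSSZ, Z), add(Z, SSSZ))
  step 1: mul(S(add(SSZ, Z)), add(Z, SSSZ))
  step 2: add(add(Z, SSSZ), mul(add(SSZ, Z), add(Z, SSSZ)))
  step 3: add(SSSZ, mul(add(SSZ, Z), add(Z, SSSZ)))
  step 4: S(add(SSZ, mul(add(SSZ, Z), add(Z, SSSZ))))
  step 5: S(S(add(SZ, mul(add(SSZ, Z), add(Z, SSSZ)))))
  step 6: S(S(S(add(Z, mul(add(SSZ, Z), add(Z, SSSZ))))))
  step 7: S(S(S(mul(add(SSZ, Z), add(Z, SSSZ)))))
  step 8: S(S(S(mul(S(add(SZ, Z)), add(Z, SSSZ)))))
  step 9: S(S(S(add(add(Z, SSSZ), mul(add(SZ, Z), add(Z, SSSZ))))))
  step 10: S(S(S(add(SSSZ, mul(add(SZ, Z), add(Z, SSSZ))))))
  step 11: S(S(S(S(add(SSZ, mul(add(SZ, Z), add(Z, SSSZ)))))))
  step 12: S(S(S(S(S(add(SZ, mul(add(SZ, Z), add(Z, SSSZ))))))))
  step 13: S(S(S(S(S(S(add(Z, mul(add(SZ, Z), add(Z, SSSZ)))))))))
  step 14: S(S(S(S(S(S(mul(add(SZ, Z), add(Z, SSSZ))))))))
  step 15: S(S(S(S(S(S(mul(S(add(Z, Z)), add(Z, SSSZ))))))))
  step 16: S(S(S(S(S(S(add(add(Z, SSSZ), mul(add(Z, Z), add(Z, SSSZ)))))))))
  step 17: S(S(S(S(S(S(add(SSSZ, mul(add(Z, Z), add(Z, SSSZ)))))))))
  step 18: S(S(S(S(S(S(S(add(SSZ, mul(add(Z, Z), add(Z, SSSZ))))))))))
  step 19: S(S(S(S(S(S(S(S(add(SZ, mul(add(Z, Z), add(Z, SSSZ)))))))))))
  step 20: S(S(S(S(S(S(S(S(S(add(Z, mul(add(Z, Z), add(Z, SSSZ))))))))))))
  step 21: S(S(S(S(S(S(S(S(S(mul(add(Z, Z), add(Z, SSSZ)))))))))))
  step 22: S(S(S(S(S(S(S(S(S(mul(Z, add(Z, SSSZ)))))))))))
  step 23: S^9(Z)

Term B:
  start: add(add(Z, SSZ), SZ)
  step 1: add(SSZ, SZ)
  step 2: S(add(SZ, SZ))
  step 3: S(S(add(Z, SZ)))
  step 4: SSSZ

Answer: DIFFERENT — A ⇓ S^9(Z), B ⇓ SSSZ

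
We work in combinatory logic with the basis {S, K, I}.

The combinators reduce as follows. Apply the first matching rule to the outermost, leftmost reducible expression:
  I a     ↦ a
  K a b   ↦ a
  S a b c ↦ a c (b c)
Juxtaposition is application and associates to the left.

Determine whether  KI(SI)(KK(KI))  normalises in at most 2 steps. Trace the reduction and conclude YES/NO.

  start: KI(SI)(KK(KI))
  [1] I(KK(KI))
  [2] KK(KI)

Answer: NO — after 2 steps the term is KK(KI), not yet normal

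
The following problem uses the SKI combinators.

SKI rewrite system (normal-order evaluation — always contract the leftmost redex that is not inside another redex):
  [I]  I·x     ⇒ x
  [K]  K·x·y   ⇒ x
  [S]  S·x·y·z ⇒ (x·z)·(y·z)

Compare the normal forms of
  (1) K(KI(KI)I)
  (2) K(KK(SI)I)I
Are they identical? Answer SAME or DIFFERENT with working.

Answer: SAME — A ⇓ KI, B ⇓ KI

Derivation:
Term A:
  start: K(KI(KI)I)
  →1  K(II)
  →2  KI

Term B:
  start: K(KK(SI)I)I
  →1  KK(SI)I
  →2  KI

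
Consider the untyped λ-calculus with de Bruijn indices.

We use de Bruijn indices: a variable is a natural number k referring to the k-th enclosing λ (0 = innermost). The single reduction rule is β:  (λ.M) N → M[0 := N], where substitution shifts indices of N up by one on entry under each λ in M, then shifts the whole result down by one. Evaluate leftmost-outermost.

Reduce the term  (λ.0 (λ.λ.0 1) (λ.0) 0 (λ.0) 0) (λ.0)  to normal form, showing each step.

  start: (λ.0 (λ.λ.0 1) (λ.0) 0 (λ.0) 0) (λ.0)
  →1  (λ.0) (λ.λ.0 1) (λ.0) (λ.0) (λ.0) (λ.0)
  →2  (λ.λ.0 1) (λ.0) (λ.0) (λ.0) (λ.0)
  →3  (λ.0 (λ.0)) (λ.0) (λ.0) (λ.0)
  →4  (λ.0) (λ.0) (λ.0) (λ.0)
  →5  (λ.0) (λ.0) (λ.0)
  →6  (λ.0) (λ.0)
  →7  λ.0

Answer: normal form = λ.0  (in 7 steps)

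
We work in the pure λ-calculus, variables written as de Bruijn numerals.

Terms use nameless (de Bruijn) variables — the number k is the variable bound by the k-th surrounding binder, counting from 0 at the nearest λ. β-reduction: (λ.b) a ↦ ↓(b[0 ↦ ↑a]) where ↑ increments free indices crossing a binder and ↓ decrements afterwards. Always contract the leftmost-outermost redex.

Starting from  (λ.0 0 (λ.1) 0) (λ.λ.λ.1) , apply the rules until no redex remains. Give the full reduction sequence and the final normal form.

Answer: normal form = λ.λ.λ.λ.1  (in 4 steps)

Working:
  start: (λ.0 0 (λ.1) 0) (λ.λ.λ.1)
  step 1: (λ.λ.λ.1) (λ.λ.λ.1) (λ.λ.λ.λ.1) (λ.λ.λ.1)
  step 2: (λ.λ.1) (λ.λ.λ.λ.1) (λ.λ.λ.1)
  step 3: (λ.λ.λ.λ.λ.1) (λ.λ.λ.1)
  step 4: λ.λ.λ.λ.1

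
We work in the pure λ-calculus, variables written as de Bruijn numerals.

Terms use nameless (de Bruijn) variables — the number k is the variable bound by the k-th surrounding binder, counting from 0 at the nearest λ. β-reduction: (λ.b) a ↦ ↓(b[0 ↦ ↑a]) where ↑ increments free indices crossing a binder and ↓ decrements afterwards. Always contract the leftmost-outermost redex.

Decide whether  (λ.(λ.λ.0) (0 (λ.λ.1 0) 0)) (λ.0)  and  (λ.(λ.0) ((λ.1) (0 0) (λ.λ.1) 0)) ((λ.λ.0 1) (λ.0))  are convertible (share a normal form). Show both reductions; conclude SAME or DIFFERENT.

Answer: SAME — A ⇓ λ.0, B ⇓ λ.0

Reduction:
Term A:
  start: (λ.(λ.λ.0) (0 (λ.λ.1 0) 0)) (λ.0)
  [1] (λ.λ.0) ((λ.0) (λ.λ.1 0) (λ.0))
  [2] λ.0

Term B:
  start: (λ.(λ.0) ((λ.1) (0 0) (λ.λ.1) 0)) ((λ.λ.0 1) (λ.0))
  [1] (λ.0) ((λ.(λ.λ.0 1) (λ.0)) ((λ.λ.0 1) (λ.0) ((λ.λ.0 1) (λ.0))) (λ.λ.1) ((λ.λ.0 1) (λ.0)))
  [2] (λ.(λ.λ.0 1) (λ.0)) ((λ.λ.0 1) (λ.0) ((λ.λ.0 1) (λ.0))) (λ.λ.1) ((λ.λ.0 1) (λ.0))
  [3] (λ.λ.0 1) (λ.0) (λ.λ.1) ((λ.λ.0 1) (λ.0))
  [4] (λ.0 (λ.0)) (λ.λ.1) ((λ.λ.0 1) (λ.0))
  [5] (λ.λ.1) (λ.0) ((λ.λ.0 1) (λ.0))
  [6] (λ.λ.0) ((λ.λ.0 1) (λ.0))
  [7] λ.0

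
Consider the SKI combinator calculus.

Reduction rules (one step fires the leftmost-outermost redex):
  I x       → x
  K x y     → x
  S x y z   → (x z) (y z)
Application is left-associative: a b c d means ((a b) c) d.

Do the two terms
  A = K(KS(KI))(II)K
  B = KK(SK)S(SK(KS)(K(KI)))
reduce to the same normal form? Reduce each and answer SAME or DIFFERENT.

Term A:
  start: K(KS(KI))(II)K
  [1] KS(KI)K
  [2] SK

Term B:
  start: KK(SK)S(SK(KS)(K(KI)))
  [1] KS(SK(KS)(K(KI)))
  [2] S

Answer: DIFFERENT — A ⇓ SK, B ⇓ S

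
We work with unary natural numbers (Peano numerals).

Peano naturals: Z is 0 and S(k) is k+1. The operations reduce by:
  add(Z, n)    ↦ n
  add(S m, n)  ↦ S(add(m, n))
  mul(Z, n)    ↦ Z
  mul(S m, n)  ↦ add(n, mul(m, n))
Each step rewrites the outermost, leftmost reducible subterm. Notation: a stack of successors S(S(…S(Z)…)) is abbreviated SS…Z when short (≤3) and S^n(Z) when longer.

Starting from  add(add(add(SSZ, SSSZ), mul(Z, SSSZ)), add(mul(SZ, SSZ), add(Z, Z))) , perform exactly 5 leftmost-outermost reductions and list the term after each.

Answer: after 5 steps: S(add(S(add(add(Z, SSSZ), mul(Z, SSSZ))), add(mul(SZ, SSZ), add(Z, Z))))

Reduction:
  start: add(add(add(SSZ, SSSZ), mul(Z, SSSZ)), add(mul(SZ, SSZ), add(Z, Z)))
  [1] add(add(S(add(SZ, SSSZ)), mul(Z, SSSZ)), add(mul(SZ, SSZ), add(Z, Z)))
  [2] add(S(add(add(SZ, SSSZ), mul(Z, SSSZ))), add(mul(SZ, SSZ), add(Z, Z)))
  [3] S(add(add(add(SZ, SSSZ), mul(Z, SSSZ)), add(mul(SZ, SSZ), add(Z, Z))))
  [4] S(add(add(S(add(Z, SSSZ)), mul(Z, SSSZ)), add(mul(SZ, SSZ), add(Z, Z))))
  [5] S(add(S(add(add(Z, SSSZ), mul(Z, SSSZ))), add(mul(SZ, SSZ), add(Z, Z))))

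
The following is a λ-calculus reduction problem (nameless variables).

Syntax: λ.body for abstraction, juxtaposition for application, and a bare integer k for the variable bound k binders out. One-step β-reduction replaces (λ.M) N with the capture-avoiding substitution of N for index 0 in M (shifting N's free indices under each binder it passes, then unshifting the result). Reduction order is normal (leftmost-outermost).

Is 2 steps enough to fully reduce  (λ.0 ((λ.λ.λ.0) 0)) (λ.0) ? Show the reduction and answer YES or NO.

  start: (λ.0 ((λ.λ.λ.0) 0)) (λ.0)
  step 1: (λ.0) ((λ.λ.λ.0) (λ.0))
  step 2: (λ.λ.λ.0) (λ.0)

Answer: NO — after 2 steps the term is (λ.λ.λ.0) (λ.0), not yet normal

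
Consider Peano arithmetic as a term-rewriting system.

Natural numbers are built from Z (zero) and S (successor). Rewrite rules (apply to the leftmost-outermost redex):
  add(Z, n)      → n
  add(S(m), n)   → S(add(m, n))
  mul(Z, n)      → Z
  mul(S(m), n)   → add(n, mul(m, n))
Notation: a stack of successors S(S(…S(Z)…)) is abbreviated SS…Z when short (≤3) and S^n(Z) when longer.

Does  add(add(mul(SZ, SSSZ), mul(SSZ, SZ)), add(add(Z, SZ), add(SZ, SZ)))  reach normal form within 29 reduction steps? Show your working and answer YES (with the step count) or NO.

Answer: YES — reaches normal form S^8(Z) in 28 ≤ 29 steps

Derivation:
  start: add(add(mul(SZ, SSSZ), mul(SSZ, SZ)), add(add(Z, SZ), add(SZ, SZ)))
  →1  add(add(add(SSSZ, mul(Z, SSSZ)), mul(SSZ, SZ)), add(add(Z, SZ), add(SZ, SZ)))
  →2  add(add(S(add(SSZ, mul(Z, SSSZ))), mul(SSZ, SZ)), add(add(Z, SZ), add(SZ, SZ)))
  →3  add(S(add(add(SSZ, mul(Z, SSSZ)), mul(SSZ, SZ))), add(add(Z, SZ), add(SZ, SZ)))
  →4  S(add(add(add(SSZ, mul(Z, SSSZ)), mul(SSZ, SZ)), add(add(Z, SZ), add(SZ, SZ))))
  →5  S(add(add(S(add(SZ, mul(Z, SSSZ))), mul(SSZ, SZ)), add(add(Z, SZ), add(SZ, SZ))))
  →6  S(add(S(add(add(SZ, mul(Z, SSSZ)), mul(SSZ, SZ))), add(add(Z, SZ), add(SZ, SZ))))
  →7  S(S(add(add(add(SZ, mul(Z, SSSZ)), mul(SSZ, SZ)), add(add(Z, SZ), add(SZ, SZ)))))
  →8  S(S(add(add(S(add(Z, mul(Z, SSSZ))), mul(SSZ, SZ)), add(add(Z, SZ), add(SZ, SZ)))))
  →9  S(S(add(S(add(add(Z, mul(Z, SSSZ)), mul(SSZ, SZ))), add(add(Z, SZ), add(SZ, SZ)))))
  →10  S(S(S(add(add(add(Z, mul(Z, SSSZ)), mul(SSZ, SZ)), add(add(Z, SZ), add(SZ, SZ))))))
  →11  S(S(S(add(add(mul(Z, SSSZ), mul(SSZ, SZ)), add(add(Z, SZ), add(SZ, SZ))))))
  →12  S(S(S(add(add(Z, mul(SSZ, SZ)), add(add(Z, SZ), add(SZ, SZ))))))
  →13  S(S(S(add(mul(SSZ, SZ), add(add(Z, SZ), add(SZ, SZ))))))
  →14  S(S(S(add(add(SZ, mul(SZ, SZ)), add(add(Z, SZ), add(SZ, SZ))))))
  →15  S(S(S(add(S(add(Z, mul(SZ, SZ))), add(add(Z, SZ), add(SZ, SZ))))))
  →16  S(S(S(S(add(add(Z, mul(SZ, SZ)), add(add(Z, SZ), add(SZ, SZ)))))))
  →17  S(S(S(S(add(mul(SZ, SZ), add(add(Z, SZ), add(SZ, SZ)))))))
  →18  S(S(S(S(add(add(SZ, mul(Z, SZ)), add(add(Z, SZ), add(SZ, SZ)))))))
  →19  S(S(S(S(add(S(add(Z, mul(Z, SZ))), add(add(Z, SZ), add(SZ, SZ)))))))
  →20  S(S(S(S(S(add(add(Z, mul(Z, SZ)), add(add(Z, SZ), add(SZ, SZ))))))))
  →21  S(S(S(S(S(add(mul(Z, SZ), add(add(Z, SZ), add(SZ, SZ))))))))
  →22  S(S(S(S(S(add(Z, add(add(Z, SZ), add(SZ, SZ))))))))
  →23  S(S(S(S(S(add(add(Z, SZ), add(SZ, SZ)))))))
  →24  S(S(S(S(S(add(SZ, add(SZ, SZ)))))))
  →25  S(S(S(S(S(S(add(Z, add(SZ, SZ))))))))
  →26  S(S(S(S(S(S(add(SZ, SZ)))))))
  →27  S(S(S(S(S(S(S(add(Z, SZ))))))))
  →28  S^8(Z)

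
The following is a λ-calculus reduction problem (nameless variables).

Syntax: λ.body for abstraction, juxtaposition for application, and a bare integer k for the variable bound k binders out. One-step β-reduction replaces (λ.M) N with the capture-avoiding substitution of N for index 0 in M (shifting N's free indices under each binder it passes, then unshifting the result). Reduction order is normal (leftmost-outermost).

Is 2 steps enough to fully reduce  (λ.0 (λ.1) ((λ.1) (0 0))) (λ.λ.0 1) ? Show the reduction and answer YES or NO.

  start: (λ.0 (λ.1) ((λ.1) (0 0))) (λ.λ.0 1)
  step 1: (λ.λ.0 1) (λ.λ.λ.0 1) ((λ.λ.λ.0 1) ((λ.λ.0 1) (λ.λ.0 1)))
  step 2: (λ.0 (λ.λ.λ.0 1)) ((λ.λ.λ.0 1) ((λ.λ.0 1) (λ.λ.0 1)))

Answer: NO — after 2 steps the term is (λ.0 (λ.λ.λ.0 1)) ((λ.λ.λ.0 1) ((λ.λ.0 1) (λ.λ.0 1))), not yet normal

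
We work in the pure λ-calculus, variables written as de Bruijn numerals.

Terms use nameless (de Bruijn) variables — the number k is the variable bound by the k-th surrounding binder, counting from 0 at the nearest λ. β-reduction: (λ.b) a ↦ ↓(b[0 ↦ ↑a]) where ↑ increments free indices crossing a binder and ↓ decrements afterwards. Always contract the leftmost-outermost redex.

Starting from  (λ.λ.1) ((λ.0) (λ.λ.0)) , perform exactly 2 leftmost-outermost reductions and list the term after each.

Answer: after 2 steps: λ.λ.λ.0

Working:
  start: (λ.λ.1) ((λ.0) (λ.λ.0))
  →1  λ.(λ.0) (λ.λ.0)
  →2  λ.λ.λ.0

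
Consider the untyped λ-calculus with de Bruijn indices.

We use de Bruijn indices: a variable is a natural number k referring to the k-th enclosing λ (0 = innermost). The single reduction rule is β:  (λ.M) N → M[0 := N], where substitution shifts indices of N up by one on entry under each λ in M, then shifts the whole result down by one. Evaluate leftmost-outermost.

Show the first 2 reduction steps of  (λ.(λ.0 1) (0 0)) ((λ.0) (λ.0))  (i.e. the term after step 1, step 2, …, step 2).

  start: (λ.(λ.0 1) (0 0)) ((λ.0) (λ.0))
  step 1: (λ.0 ((λ.0) (λ.0))) ((λ.0) (λ.0) ((λ.0) (λ.0)))
  step 2: (λ.0) (λ.0) ((λ.0) (λ.0)) ((λ.0) (λ.0))

Answer: after 2 steps: (λ.0) (λ.0) ((λ.0) (λ.0)) ((λ.0) (λ.0))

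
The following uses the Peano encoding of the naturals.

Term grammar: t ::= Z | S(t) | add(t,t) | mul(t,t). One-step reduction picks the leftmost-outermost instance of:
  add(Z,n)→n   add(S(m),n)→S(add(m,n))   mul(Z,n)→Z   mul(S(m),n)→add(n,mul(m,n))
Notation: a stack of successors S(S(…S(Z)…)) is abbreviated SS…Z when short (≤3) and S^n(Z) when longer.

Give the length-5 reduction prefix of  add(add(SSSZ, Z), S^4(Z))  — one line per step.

Answer: after 5 steps: S(S(add(S(add(Z, Z)), S^4(Z))))

Reduction:
  start: add(add(SSSZ, Z), S^4(Z))
  [1] add(S(add(SSZ, Z)), S^4(Z))
  [2] S(add(add(SSZ, Z), S^4(Z)))
  [3] S(add(S(add(SZ, Z)), S^4(Z)))
  [4] S(S(add(add(SZ, Z), S^4(Z))))
  [5] S(S(add(S(add(Z, Z)), S^4(Z))))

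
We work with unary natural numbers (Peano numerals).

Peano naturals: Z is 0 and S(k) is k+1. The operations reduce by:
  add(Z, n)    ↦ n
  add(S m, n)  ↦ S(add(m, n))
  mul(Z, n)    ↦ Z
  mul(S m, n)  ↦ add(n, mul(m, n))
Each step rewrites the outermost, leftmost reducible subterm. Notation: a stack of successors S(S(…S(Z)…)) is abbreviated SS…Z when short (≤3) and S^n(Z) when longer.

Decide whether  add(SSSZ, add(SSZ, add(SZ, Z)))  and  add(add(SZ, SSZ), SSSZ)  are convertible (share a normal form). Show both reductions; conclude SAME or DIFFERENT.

Term A:
  start: add(SSSZ, add(SSZ, add(SZ, Z)))
  step 1: S(add(SSZ, add(SSZ, add(SZ, Z))))
  step 2: S(S(add(SZ, add(SSZ, add(SZ, Z)))))
  step 3: S(S(S(add(Z, add(SSZ, add(SZ, Z))))))
  step 4: S(S(S(add(SSZ, add(SZ, Z)))))
  step 5: S(S(S(S(add(SZ, add(SZ, Z))))))
  step 6: S(S(S(S(S(add(Z, add(SZ, Z)))))))
  step 7: S(S(S(S(S(add(SZ, Z))))))
  step 8: S(S(S(S(S(S(add(Z, Z)))))))
  step 9: S^6(Z)

Term B:
  start: add(add(SZ, SSZ), SSSZ)
  step 1: add(S(add(Z, SSZ)), SSSZ)
  step 2: S(add(add(Z, SSZ), SSSZ))
  step 3: S(add(SSZ, SSSZ))
  step 4: S(S(add(SZ, SSSZ)))
  step 5: S(S(S(add(Z, SSSZ))))
  step 6: S^6(Z)

Answer: SAME — A ⇓ S^6(Z), B ⇓ S^6(Z)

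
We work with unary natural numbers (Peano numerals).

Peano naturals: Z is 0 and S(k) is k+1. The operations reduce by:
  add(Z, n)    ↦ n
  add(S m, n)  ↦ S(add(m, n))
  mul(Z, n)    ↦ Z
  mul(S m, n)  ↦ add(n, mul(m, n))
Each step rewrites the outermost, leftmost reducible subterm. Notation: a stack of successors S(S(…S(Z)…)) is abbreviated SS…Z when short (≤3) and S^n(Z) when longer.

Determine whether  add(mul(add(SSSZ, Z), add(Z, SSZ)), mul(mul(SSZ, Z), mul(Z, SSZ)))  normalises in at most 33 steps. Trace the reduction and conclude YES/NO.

Answer: YES — reaches normal form S^6(Z) in 33 ≤ 33 steps

Derivation:
  start: add(mul(add(SSSZ, Z), add(Z, SSZ)), mul(mul(SSZ, Z), mul(Z, SSZ)))
  [1] add(mul(S(add(SSZ, Z)), add(Z, SSZ)), mul(mul(SSZ, Z), mul(Z, SSZ)))
  [2] add(add(add(Z, SSZ), mul(add(SSZ, Z), add(Z, SSZ))), mul(mul(SSZ, Z), mul(Z, SSZ)))
  [3] add(add(SSZ, mul(add(SSZ, Z), add(Z, SSZ))), mul(mul(SSZ, Z), mul(Z, SSZ)))
  [4] add(S(add(SZ, mul(add(SSZ, Z), add(Z, SSZ)))), mul(mul(SSZ, Z), mul(Z, SSZ)))
  [5] S(add(add(SZ, mul(add(SSZ, Z), add(Z, SSZ))), mul(mul(SSZ, Z), mul(Z, SSZ))))
  [6] S(add(S(add(Z, mul(add(SSZ, Z), add(Z, SSZ)))), mul(mul(SSZ, Z), mul(Z, SSZ))))
  [7] S(S(add(add(Z, mul(add(SSZ, Z), add(Z, SSZ))), mul(mul(SSZ, Z), mul(Z, SSZ)))))
  [8] S(S(add(mul(add(SSZ, Z), add(Z, SSZ)), mul(mul(SSZ, Z), mul(Z, SSZ)))))
  [9] S(S(add(mul(S(add(SZ, Z)), add(Z, SSZ)), mul(mul(SSZ, Z), mul(Z, SSZ)))))
  [10] S(S(add(add(add(Z, SSZ), mul(add(SZ, Z), add(Z, SSZ))), mul(mul(SSZ, Z), mul(Z, SSZ)))))
  [11] S(S(add(add(SSZ, mul(add(SZ, Z), add(Z, SSZ))), mul(mul(SSZ, Z), mul(Z, SSZ)))))
  [12] S(S(add(S(add(SZ, mul(add(SZ, Z), add(Z, SSZ)))), mul(mul(SSZ, Z), mul(Z, SSZ)))))
  [13] S(S(S(add(add(SZ, mul(add(SZ, Z), add(Z, SSZ))), mul(mul(SSZ, Z), mul(Z, SSZ))))))
  [14] S(S(S(add(S(add(Z, mul(add(SZ, Z), add(Z, SSZ)))), mul(mul(SSZ, Z), mul(Z, SSZ))))))
  [15] S(S(S(S(add(add(Z, mul(add(SZ, Z), add(Z, SSZ))), mul(mul(SSZ, Z), mul(Z, SSZ)))))))
  [16] S(S(S(S(add(mul(add(SZ, Z), add(Z, SSZ)), mul(mul(SSZ, Z), mul(Z, SSZ)))))))
  [17] S(S(S(S(add(mul(S(add(Z, Z)), add(Z, SSZ)), mul(mul(SSZ, Z), mul(Z, SSZ)))))))
  [18] S(S(S(S(add(add(add(Z, SSZ), mul(add(Z, Z), add(Z, SSZ))), mul(mul(SSZ, Z), mul(Z, SSZ)))))))
  [19] S(S(S(S(add(add(SSZ, mul(add(Z, Z), add(Z, SSZ))), mul(mul(SSZ, Z), mul(Z, SSZ)))))))
  [20] S(S(S(S(add(S(add(SZ, mul(add(Z, Z), add(Z, SSZ)))), mul(mul(SSZ, Z), mul(Z, SSZ)))))))
  [21] S(S(S(S(S(add(add(SZ, mul(add(Z, Z), add(Z, SSZ))), mul(mul(SSZ, Z), mul(Z, SSZ))))))))
  [22] S(S(S(S(S(add(S(add(Z, mul(add(Z, Z), add(Z, SSZ)))), mul(mul(SSZ, Z), mul(Z, SSZ))))))))
  [23] S(S(S(S(S(S(add(add(Z, mul(add(Z, Z), add(Z, SSZ))), mul(mul(SSZ, Z), mul(Z, SSZ)))))))))
  [24] S(S(S(S(S(S(add(mul(add(Z, Z), add(Z, SSZ)), mul(mul(SSZ, Z), mul(Z, SSZ)))))))))
  [25] S(S(S(S(S(S(add(mul(Z, add(Z, SSZ)), mul(mul(SSZ, Z), mul(Z, SSZ)))))))))
  [26] S(S(S(S(S(S(add(Z, mul(mul(SSZ, Z), mul(Z, SSZ)))))))))
  [27] S(S(S(S(S(S(mul(mul(SSZ, Z), mul(Z, SSZ))))))))
  [28] S(S(S(S(S(S(mul(add(Z, mul(SZ, Z)), mul(Z, SSZ))))))))
  [29] S(S(S(S(S(S(mul(mul(SZ, Z), mul(Z, SSZ))))))))
  [30] S(S(S(S(S(S(mul(add(Z, mul(Z, Z)), mul(Z, SSZ))))))))
  [31] S(S(S(S(S(S(mul(mul(Z, Z), mul(Z, SSZ))))))))
  [32] S(S(S(S(S(S(mul(Z, mul(Z, SSZ))))))))
  [33] S^6(Z)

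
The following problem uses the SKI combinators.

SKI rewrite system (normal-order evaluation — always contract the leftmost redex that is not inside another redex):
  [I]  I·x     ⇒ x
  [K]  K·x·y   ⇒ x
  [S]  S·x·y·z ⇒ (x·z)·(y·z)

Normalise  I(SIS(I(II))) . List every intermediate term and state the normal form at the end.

Answer: normal form = SI  (in 8 steps)

Working:
  start: I(SIS(I(II)))
  →1  SIS(I(II))
  →2  I(I(II))(S(I(II)))
  →3  I(II)(S(I(II)))
  →4  II(S(I(II)))
  →5  I(S(I(II)))
  →6  S(I(II))
  →7  S(II)
  →8  SI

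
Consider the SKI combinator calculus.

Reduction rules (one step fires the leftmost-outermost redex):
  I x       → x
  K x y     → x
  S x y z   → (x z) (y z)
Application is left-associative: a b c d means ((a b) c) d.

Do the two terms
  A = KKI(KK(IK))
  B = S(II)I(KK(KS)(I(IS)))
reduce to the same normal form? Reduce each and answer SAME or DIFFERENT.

Term A:
  start: KKI(KK(IK))
  →1  K(KK(IK))
  →2  KK

Term B:
  start: S(II)I(KK(KS)(I(IS)))
  →1  II(KK(KS)(I(IS)))(I(KK(KS)(I(IS))))
  →2  I(KK(KS)(I(IS)))(I(KK(KS)(I(IS))))
  →3  KK(KS)(I(IS))(I(KK(KS)(I(IS))))
  →4  K(I(IS))(I(KK(KS)(I(IS))))
  →5  I(IS)
  →6  IS
  →7  S

Answer: DIFFERENT — A ⇓ KK, B ⇓ S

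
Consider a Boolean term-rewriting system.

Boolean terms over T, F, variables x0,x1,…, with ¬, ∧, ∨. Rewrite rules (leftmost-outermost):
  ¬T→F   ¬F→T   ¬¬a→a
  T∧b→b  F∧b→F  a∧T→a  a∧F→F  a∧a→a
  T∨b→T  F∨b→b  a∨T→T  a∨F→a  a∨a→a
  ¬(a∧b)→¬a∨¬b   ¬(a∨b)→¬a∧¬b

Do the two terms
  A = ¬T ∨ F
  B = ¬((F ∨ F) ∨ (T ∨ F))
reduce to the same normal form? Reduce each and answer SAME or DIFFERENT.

Answer: SAME — A ⇓ F, B ⇓ F

Derivation:
Term A:
  start: ¬T ∨ F
  step 1: ¬T
  step 2: F

Term B:
  start: ¬((F ∨ F) ∨ (T ∨ F))
  step 1: ¬(F ∨ F) ∧ ¬(T ∨ F)
  step 2: (¬F ∧ ¬F) ∧ ¬(T ∨ F)
  step 3: ¬F ∧ ¬(T ∨ F)
  step 4: T ∧ ¬(T ∨ F)
  step 5: ¬(T ∨ F)
  step 6: ¬T ∧ ¬F
  step 7: F ∧ ¬F
  step 8: F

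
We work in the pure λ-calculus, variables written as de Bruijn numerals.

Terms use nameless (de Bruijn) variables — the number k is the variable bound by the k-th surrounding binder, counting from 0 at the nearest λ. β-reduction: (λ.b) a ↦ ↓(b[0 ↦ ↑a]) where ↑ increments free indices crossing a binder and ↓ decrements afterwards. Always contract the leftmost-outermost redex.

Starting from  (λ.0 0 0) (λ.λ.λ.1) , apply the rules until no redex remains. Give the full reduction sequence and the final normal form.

Answer: normal form = λ.λ.λ.λ.1  (in 3 steps)

Reduction:
  start: (λ.0 0 0) (λ.λ.λ.1)
  [1] (λ.λ.λ.1) (λ.λ.λ.1) (λ.λ.λ.1)
  [2] (λ.λ.1) (λ.λ.λ.1)
  [3] λ.λ.λ.λ.1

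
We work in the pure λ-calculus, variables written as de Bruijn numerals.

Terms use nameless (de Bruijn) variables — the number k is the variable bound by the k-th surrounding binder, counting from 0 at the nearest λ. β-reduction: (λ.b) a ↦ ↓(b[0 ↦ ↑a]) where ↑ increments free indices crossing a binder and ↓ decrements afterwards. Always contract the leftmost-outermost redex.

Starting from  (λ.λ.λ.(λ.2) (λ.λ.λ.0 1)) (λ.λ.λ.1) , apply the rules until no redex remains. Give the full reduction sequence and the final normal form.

Answer: normal form = λ.λ.1  (in 2 steps)

Working:
  start: (λ.λ.λ.(λ.2) (λ.λ.λ.0 1)) (λ.λ.λ.1)
  [1] λ.λ.(λ.2) (λ.λ.λ.0 1)
  [2] λ.λ.1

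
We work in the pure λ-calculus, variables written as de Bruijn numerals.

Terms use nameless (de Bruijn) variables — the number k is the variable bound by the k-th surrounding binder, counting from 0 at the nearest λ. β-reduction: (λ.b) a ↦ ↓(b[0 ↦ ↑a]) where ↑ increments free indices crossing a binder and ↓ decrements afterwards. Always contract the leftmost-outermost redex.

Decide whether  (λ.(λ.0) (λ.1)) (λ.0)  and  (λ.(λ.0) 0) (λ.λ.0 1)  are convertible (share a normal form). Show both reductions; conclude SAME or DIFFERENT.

Answer: DIFFERENT — A ⇓ λ.λ.0, B ⇓ λ.λ.0 1

Working:
Term A:
  start: (λ.(λ.0) (λ.1)) (λ.0)
  →1  (λ.0) (λ.λ.0)
  →2  λ.λ.0

Term B:
  start: (λ.(λ.0) 0) (λ.λ.0 1)
  →1  (λ.0) (λ.λ.0 1)
  →2  λ.λ.0 1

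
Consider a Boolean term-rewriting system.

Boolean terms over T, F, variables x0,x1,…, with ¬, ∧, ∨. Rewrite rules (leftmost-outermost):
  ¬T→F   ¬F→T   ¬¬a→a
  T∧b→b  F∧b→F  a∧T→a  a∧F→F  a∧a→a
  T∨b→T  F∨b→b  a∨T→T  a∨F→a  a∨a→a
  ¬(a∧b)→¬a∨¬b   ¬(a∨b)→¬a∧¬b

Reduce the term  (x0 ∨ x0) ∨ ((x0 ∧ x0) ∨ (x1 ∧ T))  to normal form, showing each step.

  start: (x0 ∨ x0) ∨ ((x0 ∧ x0) ∨ (x1 ∧ T))
  step 1: x0 ∨ ((x0 ∧ x0) ∨ (x1 ∧ T))
  step 2: x0 ∨ (x0 ∨ (x1 ∧ T))
  step 3: x0 ∨ (x0 ∨ x1)

Answer: normal form = x0 ∨ (x0 ∨ x1)  (in 3 steps)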